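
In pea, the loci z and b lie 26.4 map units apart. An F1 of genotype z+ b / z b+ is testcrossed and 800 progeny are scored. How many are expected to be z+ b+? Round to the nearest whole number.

106

A map distance of 26.4 map units corresponds to a recombination frequency of 0.264.
The F1 is z+ b / z b+, so z+ b+ is a recombinant gamete class with expected frequency r/2 = 0.264/2 = 0.1320.
Expected number = 0.1320 × 800 = 105.60 ≈ 106.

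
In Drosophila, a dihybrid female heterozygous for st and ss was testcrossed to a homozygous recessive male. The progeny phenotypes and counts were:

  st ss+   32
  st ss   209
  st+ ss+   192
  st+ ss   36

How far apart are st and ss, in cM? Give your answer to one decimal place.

14.5 cM

The two most frequent classes, st+ ss+ (192) and st ss (209), are the parental types, so the F1 was st+ ss+ / st ss.
The recombinant classes are st+ ss and st ss+: 36 + 32 = 68.
Recombination frequency = 68/469 = 0.1450 ≈ 14.5%, i.e. 14.5 cM.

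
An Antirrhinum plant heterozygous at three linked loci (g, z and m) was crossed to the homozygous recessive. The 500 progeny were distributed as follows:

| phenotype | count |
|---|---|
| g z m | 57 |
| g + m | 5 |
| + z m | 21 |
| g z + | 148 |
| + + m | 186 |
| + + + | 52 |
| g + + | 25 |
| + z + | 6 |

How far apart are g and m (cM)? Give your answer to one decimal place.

24.0 cM

The two most frequent reciprocal classes, + + m and g z +, are the parental types, so the F1 was + + m / g z +.
The two rarest classes, g + m and + z +, are the double crossovers. Comparing them with the parentals, only the g allele has switched, so g is the middle locus and the order is m – g – z.
Crossovers in the m–g interval produce the single-crossover classes + + + and g z m (52 + 57 = 109) plus the double crossovers (11).
RF(m–g) = (109 + 11) / 500 = 120/500 = 0.2400 → 24.0 cM.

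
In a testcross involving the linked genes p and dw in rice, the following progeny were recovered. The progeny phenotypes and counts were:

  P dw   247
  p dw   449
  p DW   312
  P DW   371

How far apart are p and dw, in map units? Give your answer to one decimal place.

40.5 map units

The two most frequent classes, P DW (371) and p dw (449), are the parental types, so the F1 was P DW / p dw.
The recombinant classes are P dw and p DW: 247 + 312 = 559.
Recombination frequency = 559/1379 = 0.4054 ≈ 40.5%, i.e. 40.5 map units.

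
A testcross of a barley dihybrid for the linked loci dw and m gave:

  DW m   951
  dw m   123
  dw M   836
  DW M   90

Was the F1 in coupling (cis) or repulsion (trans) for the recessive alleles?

trans

The two most frequent classes are DW m (951) and dw M (836); these are the parental (non-recombinant) types.
So the F1 carried DW m on one chromosome and dw M on the other — the recessive alleles are on opposite chromosomes (trans / repulsion).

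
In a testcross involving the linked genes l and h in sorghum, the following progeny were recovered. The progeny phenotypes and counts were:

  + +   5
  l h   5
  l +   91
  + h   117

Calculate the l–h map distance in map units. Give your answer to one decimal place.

4.6 map units

The two most frequent classes, + h (117) and l + (91), are the parental types, so the F1 was + h / l +.
The recombinant classes are + + and l h: 5 + 5 = 10.
Recombination frequency = 10/218 = 0.0459 ≈ 4.6%, i.e. 4.6 map units.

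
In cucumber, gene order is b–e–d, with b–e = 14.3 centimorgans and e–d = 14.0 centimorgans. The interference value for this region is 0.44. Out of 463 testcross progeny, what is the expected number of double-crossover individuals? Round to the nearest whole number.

5

Map distances give recombination frequencies of 0.143 and 0.140 for the two intervals.
With interference 0.44 (so coincidence = 0.56), expected double-crossover frequency = 0.143 × 0.140 × 0.56 = 0.01121.
Expected number = 0.01121 × 463 = 5.19 ≈ 5.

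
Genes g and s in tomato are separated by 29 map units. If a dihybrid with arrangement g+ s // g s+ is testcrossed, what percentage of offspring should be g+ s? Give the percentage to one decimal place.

35.5%

A map distance of 29 map units corresponds to a recombination frequency of 0.290.
The F1 is g+ s / g s+, so g+ s is a parental gamete class with expected frequency (1 − r)/2 = 0.710/2 = 0.3550.
That is 0.3550 = 35.5% of the progeny.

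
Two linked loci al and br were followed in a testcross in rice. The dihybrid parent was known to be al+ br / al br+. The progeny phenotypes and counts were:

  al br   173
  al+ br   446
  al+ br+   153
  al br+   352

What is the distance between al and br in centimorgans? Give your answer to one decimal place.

29.0 centimorgans

The recombinant classes are al+ br+ and al br: 153 + 173 = 326.
Recombination frequency = 326/1124 = 0.2900 ≈ 29.0%, i.e. 29.0 centimorgans.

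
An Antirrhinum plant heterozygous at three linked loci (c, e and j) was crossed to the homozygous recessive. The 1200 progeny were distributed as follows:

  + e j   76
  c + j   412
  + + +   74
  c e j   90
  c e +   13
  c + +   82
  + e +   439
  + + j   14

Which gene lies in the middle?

c

The two most frequent reciprocal classes, c + j and + e +, are the parental types, so the F1 was c + j / + e +.
The two rarest classes, + + j and c e +, are the double crossovers. Comparing them with the parentals, only the c allele has switched, so c is the middle locus and the order is e – c – j.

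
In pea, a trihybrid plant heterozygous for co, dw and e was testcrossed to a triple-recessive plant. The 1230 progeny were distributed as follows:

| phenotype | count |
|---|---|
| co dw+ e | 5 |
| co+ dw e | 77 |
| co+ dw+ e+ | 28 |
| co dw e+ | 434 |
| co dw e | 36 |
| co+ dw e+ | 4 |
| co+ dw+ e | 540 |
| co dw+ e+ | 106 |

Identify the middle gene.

co

The two most frequent reciprocal classes, co+ dw+ e and co dw e+, are the parental types, so the F1 was co+ dw+ e / co dw e+.
The two rarest classes, co dw+ e and co+ dw e+, are the double crossovers. Comparing them with the parentals, only the co allele has switched, so co is the middle locus and the order is dw – co – e.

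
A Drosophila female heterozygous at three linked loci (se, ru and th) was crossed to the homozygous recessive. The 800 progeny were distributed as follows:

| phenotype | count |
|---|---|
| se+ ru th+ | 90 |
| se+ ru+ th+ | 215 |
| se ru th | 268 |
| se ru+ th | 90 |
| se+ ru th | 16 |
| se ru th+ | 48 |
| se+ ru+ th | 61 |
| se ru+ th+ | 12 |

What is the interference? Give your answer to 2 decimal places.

0.21

The two most frequent reciprocal classes, se ru th and se+ ru+ th+, are the parental types, so the F1 was se ru th / se+ ru+ th+.
The two rarest classes, se+ ru th and se ru+ th+, are the double crossovers. Comparing them with the parentals, only the se allele has switched, so se is the middle locus and the order is ru – se – th.
ru–se: (180 + 28)/800 = 0.2600; se–th: (109 + 28)/800 = 0.1713.
Expected DCO frequency = 0.2600 × 0.1713 ≈ 0.04454; observed = 28/800 ≈ 0.03500.
Coefficient of coincidence = 0.03500/0.04454 ≈ 0.79; interference = 1 − 0.79 = 0.21.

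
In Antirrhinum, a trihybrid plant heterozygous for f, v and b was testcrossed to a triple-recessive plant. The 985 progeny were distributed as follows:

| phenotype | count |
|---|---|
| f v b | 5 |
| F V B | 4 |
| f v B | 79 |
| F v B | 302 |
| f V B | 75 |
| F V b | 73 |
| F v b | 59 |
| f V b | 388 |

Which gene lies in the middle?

The two most frequent reciprocal classes, F v B and f V b, are the parental types, so the F1 was F v B / f V b.
The two rarest classes, F V B and f v b, are the double crossovers. Comparing them with the parentals, only the v allele has switched, so v is the middle locus and the order is b – v – f.

v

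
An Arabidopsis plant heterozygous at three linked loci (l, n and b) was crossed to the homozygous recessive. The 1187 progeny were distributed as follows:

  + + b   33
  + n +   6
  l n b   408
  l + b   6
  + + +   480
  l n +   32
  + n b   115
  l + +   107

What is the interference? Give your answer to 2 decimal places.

The two most frequent reciprocal classes, + + + and l n b, are the parental types, so the F1 was + + + / l n b.
The two rarest classes, + n + and l + b, are the double crossovers. Comparing them with the parentals, only the n allele has switched, so n is the middle locus and the order is l – n – b.
l–n: (222 + 12)/1187 = 0.1971; n–b: (65 + 12)/1187 = 0.0649.
Expected DCO frequency = 0.1971 × 0.0649 ≈ 0.01279; observed = 12/1187 ≈ 0.01011.
Coefficient of coincidence = 0.01011/0.01279 ≈ 0.79; interference = 1 − 0.79 = 0.21.

0.21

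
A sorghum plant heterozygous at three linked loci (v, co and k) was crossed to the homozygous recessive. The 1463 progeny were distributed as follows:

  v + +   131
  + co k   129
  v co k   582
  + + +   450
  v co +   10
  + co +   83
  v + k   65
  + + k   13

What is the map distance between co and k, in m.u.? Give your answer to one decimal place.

11.7 m.u.

The two most frequent reciprocal classes, v co k and + + +, are the parental types, so the F1 was v co k / + + +.
The two rarest classes, v co + and + + k, are the double crossovers. Comparing them with the parentals, only the k allele has switched, so k is the middle locus and the order is co – k – v.
Crossovers in the co–k interval produce the single-crossover classes v + k and + co + (65 + 83 = 148) plus the double crossovers (23).
RF(co–k) = (148 + 23) / 1463 = 171/1463 = 0.1169 → 11.7 m.u.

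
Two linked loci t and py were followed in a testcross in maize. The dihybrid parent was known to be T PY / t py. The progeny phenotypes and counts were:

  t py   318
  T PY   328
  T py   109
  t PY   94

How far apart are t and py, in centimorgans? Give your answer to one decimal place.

23.9 centimorgans

The recombinant classes are T py and t PY: 109 + 94 = 203.
Recombination frequency = 203/849 = 0.2391 ≈ 23.9%, i.e. 23.9 centimorgans.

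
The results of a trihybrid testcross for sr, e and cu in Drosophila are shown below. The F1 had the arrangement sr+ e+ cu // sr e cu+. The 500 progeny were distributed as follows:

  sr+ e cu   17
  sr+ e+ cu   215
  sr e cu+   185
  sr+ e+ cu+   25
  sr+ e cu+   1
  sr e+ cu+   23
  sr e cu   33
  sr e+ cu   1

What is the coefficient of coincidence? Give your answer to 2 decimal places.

0.40

The two rarest classes, sr e+ cu and sr+ e cu+, are the double crossovers. Comparing them with the parentals, only the sr allele has switched, so sr is the middle locus and the order is e – sr – cu.
e–sr: (40 + 2)/500 = 0.0840; sr–cu: (58 + 2)/500 = 0.1200.
Expected DCO frequency = 0.0840 × 0.1200 ≈ 0.01008; observed = 2/500 ≈ 0.00400.
Coefficient of coincidence = 0.00400/0.01008 ≈ 0.40.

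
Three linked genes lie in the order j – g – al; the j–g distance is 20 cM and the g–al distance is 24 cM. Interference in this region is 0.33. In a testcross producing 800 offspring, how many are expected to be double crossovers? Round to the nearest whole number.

26

Map distances give recombination frequencies of 0.200 and 0.240 for the two intervals.
With interference 0.33 (so coincidence = 0.67), expected double-crossover frequency = 0.200 × 0.240 × 0.67 = 0.03216.
Expected number = 0.03216 × 800 = 25.73 ≈ 26.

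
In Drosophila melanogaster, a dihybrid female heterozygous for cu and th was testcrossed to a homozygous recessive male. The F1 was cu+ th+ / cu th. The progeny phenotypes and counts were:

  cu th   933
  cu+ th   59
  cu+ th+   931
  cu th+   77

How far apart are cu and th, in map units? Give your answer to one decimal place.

The recombinant classes are cu+ th and cu th+: 59 + 77 = 136.
Recombination frequency = 136/2000 = 0.0680 ≈ 6.8%, i.e. 6.8 map units.

6.8 map units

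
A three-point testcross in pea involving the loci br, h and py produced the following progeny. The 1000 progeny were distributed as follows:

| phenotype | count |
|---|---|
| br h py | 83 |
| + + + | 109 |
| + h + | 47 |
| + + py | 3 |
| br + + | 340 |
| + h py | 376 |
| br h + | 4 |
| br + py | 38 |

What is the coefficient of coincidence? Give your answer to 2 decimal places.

The two most frequent reciprocal classes, + h py and br + +, are the parental types, so the F1 was + h py / br + +.
The two rarest classes, + + py and br h +, are the double crossovers. Comparing them with the parentals, only the h allele has switched, so h is the middle locus and the order is br – h – py.
br–h: (192 + 7)/1000 = 0.1990; h–py: (85 + 7)/1000 = 0.0920.
Expected DCO frequency = 0.1990 × 0.0920 ≈ 0.01831; observed = 7/1000 ≈ 0.00700.
Coefficient of coincidence = 0.00700/0.01831 ≈ 0.38.

0.38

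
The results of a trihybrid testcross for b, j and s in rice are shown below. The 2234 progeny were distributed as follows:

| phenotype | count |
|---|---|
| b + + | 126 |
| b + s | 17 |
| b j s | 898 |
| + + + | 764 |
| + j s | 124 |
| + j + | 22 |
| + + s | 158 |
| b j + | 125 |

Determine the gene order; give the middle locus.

j

The two most frequent reciprocal classes, + + + and b j s, are the parental types, so the F1 was + + + / b j s.
The two rarest classes, + j + and b + s, are the double crossovers. Comparing them with the parentals, only the j allele has switched, so j is the middle locus and the order is s – j – b.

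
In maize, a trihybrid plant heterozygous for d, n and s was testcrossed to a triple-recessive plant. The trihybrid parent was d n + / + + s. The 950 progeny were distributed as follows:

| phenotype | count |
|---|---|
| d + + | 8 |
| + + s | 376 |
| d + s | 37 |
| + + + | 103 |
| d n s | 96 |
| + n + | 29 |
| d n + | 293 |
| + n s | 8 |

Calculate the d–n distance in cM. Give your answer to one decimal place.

8.6 cM

The two rarest classes, d + + and + n s, are the double crossovers. Comparing them with the parentals, only the n allele has switched, so n is the middle locus and the order is d – n – s.
Crossovers in the d–n interval produce the single-crossover classes + n + and d + s (29 + 37 = 66) plus the double crossovers (16).
RF(d–n) = (66 + 16) / 950 = 82/950 = 0.0863 → 8.6 cM.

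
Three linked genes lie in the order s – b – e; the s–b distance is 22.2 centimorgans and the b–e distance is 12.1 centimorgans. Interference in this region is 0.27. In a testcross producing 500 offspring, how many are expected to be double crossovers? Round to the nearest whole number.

10

Map distances give recombination frequencies of 0.222 and 0.121 for the two intervals.
With interference 0.27 (so coincidence = 0.73), expected double-crossover frequency = 0.222 × 0.121 × 0.73 = 0.01961.
Expected number = 0.01961 × 500 = 9.80 ≈ 10.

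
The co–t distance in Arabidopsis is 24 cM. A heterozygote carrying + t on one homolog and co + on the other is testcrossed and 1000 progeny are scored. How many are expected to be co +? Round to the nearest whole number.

380

A map distance of 24 cM corresponds to a recombination frequency of 0.240.
The F1 is + t / co +, so co + is a parental gamete class with expected frequency (1 − r)/2 = 0.760/2 = 0.3800.
Expected number = 0.3800 × 1000 = 380.00 ≈ 380.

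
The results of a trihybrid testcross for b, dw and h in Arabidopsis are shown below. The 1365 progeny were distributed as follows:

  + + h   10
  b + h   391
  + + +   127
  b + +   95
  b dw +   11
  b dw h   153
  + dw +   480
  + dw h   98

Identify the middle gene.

The two most frequent reciprocal classes, + dw + and b + h, are the parental types, so the F1 was + dw + / b + h.
The two rarest classes, b dw + and + + h, are the double crossovers. Comparing them with the parentals, only the b allele has switched, so b is the middle locus and the order is dw – b – h.

b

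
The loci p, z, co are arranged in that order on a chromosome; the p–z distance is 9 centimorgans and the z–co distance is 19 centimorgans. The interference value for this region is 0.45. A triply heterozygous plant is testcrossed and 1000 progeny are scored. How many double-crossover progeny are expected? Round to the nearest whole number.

Map distances give recombination frequencies of 0.090 and 0.190 for the two intervals.
With interference 0.45 (so coincidence = 0.55), expected double-crossover frequency = 0.090 × 0.190 × 0.55 = 0.00941.
Expected number = 0.00941 × 1000 = 9.41 ≈ 9.

9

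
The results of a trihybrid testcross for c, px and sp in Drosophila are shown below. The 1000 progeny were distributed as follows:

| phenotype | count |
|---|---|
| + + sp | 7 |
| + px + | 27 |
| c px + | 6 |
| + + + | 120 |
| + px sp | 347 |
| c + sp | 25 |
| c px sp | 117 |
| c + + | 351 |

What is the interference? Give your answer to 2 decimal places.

The two most frequent reciprocal classes, + px sp and c + +, are the parental types, so the F1 was + px sp / c + +.
The two rarest classes, + + sp and c px +, are the double crossovers. Comparing them with the parentals, only the px allele has switched, so px is the middle locus and the order is c – px – sp.
c–px: (237 + 13)/1000 = 0.2500; px–sp: (52 + 13)/1000 = 0.0650.
Expected DCO frequency = 0.2500 × 0.0650 ≈ 0.01625; observed = 13/1000 ≈ 0.01300.
Coefficient of coincidence = 0.01300/0.01625 ≈ 0.80; interference = 1 − 0.80 = 0.20.

0.20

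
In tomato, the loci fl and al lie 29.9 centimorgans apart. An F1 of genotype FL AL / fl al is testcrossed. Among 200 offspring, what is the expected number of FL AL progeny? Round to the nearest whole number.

70

A map distance of 29.9 centimorgans corresponds to a recombination frequency of 0.299.
The F1 is FL AL / fl al, so FL AL is a parental gamete class with expected frequency (1 − r)/2 = 0.701/2 = 0.3505.
Expected number = 0.3505 × 200 = 70.10 ≈ 70.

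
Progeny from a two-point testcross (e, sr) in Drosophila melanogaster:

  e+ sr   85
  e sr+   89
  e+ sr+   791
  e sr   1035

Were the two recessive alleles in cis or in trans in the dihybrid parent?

The two most frequent classes are e+ sr+ (791) and e sr (1035); these are the parental (non-recombinant) types.
So the F1 carried e+ sr+ on one chromosome and e sr on the other — the recessive alleles are on the same chromosome (cis / coupling).

cis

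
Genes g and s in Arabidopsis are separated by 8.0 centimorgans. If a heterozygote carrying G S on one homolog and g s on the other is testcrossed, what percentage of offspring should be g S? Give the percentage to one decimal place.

4.0%

A map distance of 8.0 centimorgans corresponds to a recombination frequency of 0.080.
The F1 is G S / g s, so g S is a recombinant gamete class with expected frequency r/2 = 0.080/2 = 0.0400.
That is 0.0400 = 4.0% of the progeny.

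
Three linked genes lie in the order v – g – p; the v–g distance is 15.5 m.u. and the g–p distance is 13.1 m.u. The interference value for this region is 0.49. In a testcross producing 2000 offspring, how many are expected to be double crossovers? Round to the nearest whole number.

Map distances give recombination frequencies of 0.155 and 0.131 for the two intervals.
With interference 0.49 (so coincidence = 0.51), expected double-crossover frequency = 0.155 × 0.131 × 0.51 = 0.01036.
Expected number = 0.01036 × 2000 = 20.71 ≈ 21.

21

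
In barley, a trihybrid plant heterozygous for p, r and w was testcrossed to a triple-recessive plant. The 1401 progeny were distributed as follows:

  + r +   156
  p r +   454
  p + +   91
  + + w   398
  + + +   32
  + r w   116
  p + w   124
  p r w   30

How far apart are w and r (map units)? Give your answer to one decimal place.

The two most frequent reciprocal classes, p r + and + + w, are the parental types, so the F1 was p r + / + + w.
The two rarest classes, p r w and + + +, are the double crossovers. Comparing them with the parentals, only the w allele has switched, so w is the middle locus and the order is r – w – p.
Crossovers in the r–w interval produce the single-crossover classes p + + and + r w (91 + 116 = 207) plus the double crossovers (62).
RF(r–w) = (207 + 62) / 1401 = 269/1401 = 0.1920 → 19.2 map units.

19.2 map units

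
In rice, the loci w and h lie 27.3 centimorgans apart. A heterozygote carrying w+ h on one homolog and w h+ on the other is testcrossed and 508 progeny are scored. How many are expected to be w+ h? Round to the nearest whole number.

185

A map distance of 27.3 centimorgans corresponds to a recombination frequency of 0.273.
The F1 is w+ h / w h+, so w+ h is a parental gamete class with expected frequency (1 − r)/2 = 0.727/2 = 0.3635.
Expected number = 0.3635 × 508 = 184.66 ≈ 185.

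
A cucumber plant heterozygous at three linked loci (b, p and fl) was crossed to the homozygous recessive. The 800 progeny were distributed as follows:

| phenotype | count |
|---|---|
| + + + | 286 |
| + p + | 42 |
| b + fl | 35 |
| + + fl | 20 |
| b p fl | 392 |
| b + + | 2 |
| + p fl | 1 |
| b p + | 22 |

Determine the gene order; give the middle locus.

The two most frequent reciprocal classes, + + + and b p fl, are the parental types, so the F1 was + + + / b p fl.
The two rarest classes, b + + and + p fl, are the double crossovers. Comparing them with the parentals, only the b allele has switched, so b is the middle locus and the order is fl – b – p.

b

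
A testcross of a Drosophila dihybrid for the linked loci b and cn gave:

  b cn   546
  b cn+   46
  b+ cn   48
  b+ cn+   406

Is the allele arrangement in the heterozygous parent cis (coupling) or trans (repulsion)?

cis

The two most frequent classes are b+ cn+ (406) and b cn (546); these are the parental (non-recombinant) types.
So the F1 carried b+ cn+ on one chromosome and b cn on the other — the recessive alleles are on the same chromosome (cis / coupling).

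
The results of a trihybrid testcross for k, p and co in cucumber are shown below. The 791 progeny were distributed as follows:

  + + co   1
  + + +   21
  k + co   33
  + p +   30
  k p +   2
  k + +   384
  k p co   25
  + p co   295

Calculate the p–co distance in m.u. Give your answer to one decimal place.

8.3 m.u.

The two most frequent reciprocal classes, + p co and k + +, are the parental types, so the F1 was + p co / k + +.
The two rarest classes, + + co and k p +, are the double crossovers. Comparing them with the parentals, only the p allele has switched, so p is the middle locus and the order is k – p – co.
Crossovers in the p–co interval produce the single-crossover classes + p + and k + co (30 + 33 = 63) plus the double crossovers (3).
RF(p–co) = (63 + 3) / 791 = 66/791 = 0.0834 → 8.3 m.u.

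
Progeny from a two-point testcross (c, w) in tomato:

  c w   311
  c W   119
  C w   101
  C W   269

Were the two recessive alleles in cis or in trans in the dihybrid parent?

The two most frequent classes are C W (269) and c w (311); these are the parental (non-recombinant) types.
So the F1 carried C W on one chromosome and c w on the other — the recessive alleles are on the same chromosome (cis / coupling).

cis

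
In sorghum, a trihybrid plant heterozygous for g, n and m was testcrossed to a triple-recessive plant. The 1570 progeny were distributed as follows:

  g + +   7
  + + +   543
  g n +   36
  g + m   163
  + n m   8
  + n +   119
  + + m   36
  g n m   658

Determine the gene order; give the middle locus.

g

The two most frequent reciprocal classes, g n m and + + +, are the parental types, so the F1 was g n m / + + +.
The two rarest classes, + n m and g + +, are the double crossovers. Comparing them with the parentals, only the g allele has switched, so g is the middle locus and the order is n – g – m.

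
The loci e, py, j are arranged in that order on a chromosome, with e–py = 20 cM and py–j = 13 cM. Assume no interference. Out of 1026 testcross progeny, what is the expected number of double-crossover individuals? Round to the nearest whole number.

27

Map distances give recombination frequencies of 0.200 and 0.130 for the two intervals.
With no interference, expected double-crossover frequency = 0.200 × 0.130 = 0.02600.
Expected number = 0.02600 × 1026 = 26.68 ≈ 27.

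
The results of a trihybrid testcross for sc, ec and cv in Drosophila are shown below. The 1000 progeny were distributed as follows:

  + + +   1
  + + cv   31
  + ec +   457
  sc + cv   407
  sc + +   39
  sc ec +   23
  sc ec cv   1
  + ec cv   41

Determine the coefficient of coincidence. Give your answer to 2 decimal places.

0.44

The two most frequent reciprocal classes, + ec + and sc + cv, are the parental types, so the F1 was + ec + / sc + cv.
The two rarest classes, + + + and sc ec cv, are the double crossovers. Comparing them with the parentals, only the ec allele has switched, so ec is the middle locus and the order is cv – ec – sc.
cv–ec: (80 + 2)/1000 = 0.0820; ec–sc: (54 + 2)/1000 = 0.0560.
Expected DCO frequency = 0.0820 × 0.0560 ≈ 0.00459; observed = 2/1000 ≈ 0.00200.
Coefficient of coincidence = 0.00200/0.00459 ≈ 0.44.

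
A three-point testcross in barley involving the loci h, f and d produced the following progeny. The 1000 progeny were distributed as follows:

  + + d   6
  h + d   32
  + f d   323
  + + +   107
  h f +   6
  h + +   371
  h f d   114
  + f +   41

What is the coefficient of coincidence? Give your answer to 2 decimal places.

0.61

The two most frequent reciprocal classes, h + + and + f d, are the parental types, so the F1 was h + + / + f d.
The two rarest classes, h f + and + + d, are the double crossovers. Comparing them with the parentals, only the f allele has switched, so f is the middle locus and the order is d – f – h.
d–f: (73 + 12)/1000 = 0.0850; f–h: (221 + 12)/1000 = 0.2330.
Expected DCO frequency = 0.0850 × 0.2330 ≈ 0.01981; observed = 12/1000 ≈ 0.01200.
Coefficient of coincidence = 0.01200/0.01981 ≈ 0.61.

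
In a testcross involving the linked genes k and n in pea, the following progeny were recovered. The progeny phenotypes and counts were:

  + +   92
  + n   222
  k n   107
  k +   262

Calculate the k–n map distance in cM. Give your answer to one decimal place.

29.1 cM

The two most frequent classes, + n (222) and k + (262), are the parental types, so the F1 was + n / k +.
The recombinant classes are + + and k n: 92 + 107 = 199.
Recombination frequency = 199/683 = 0.2914 ≈ 29.1%, i.e. 29.1 cM.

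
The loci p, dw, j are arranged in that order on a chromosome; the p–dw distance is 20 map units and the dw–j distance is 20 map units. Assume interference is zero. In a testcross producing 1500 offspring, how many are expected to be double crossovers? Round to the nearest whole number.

Map distances give recombination frequencies of 0.200 and 0.200 for the two intervals.
With no interference, expected double-crossover frequency = 0.200 × 0.200 = 0.04000.
Expected number = 0.04000 × 1500 = 60.00 ≈ 60.

60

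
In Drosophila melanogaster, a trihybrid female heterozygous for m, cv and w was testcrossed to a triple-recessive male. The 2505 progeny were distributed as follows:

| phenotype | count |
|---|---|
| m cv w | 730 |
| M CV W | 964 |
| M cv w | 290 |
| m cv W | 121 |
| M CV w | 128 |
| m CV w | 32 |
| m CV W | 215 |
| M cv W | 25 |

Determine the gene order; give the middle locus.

The two most frequent reciprocal classes, m cv w and M CV W, are the parental types, so the F1 was m cv w / M CV W.
The two rarest classes, m CV w and M cv W, are the double crossovers. Comparing them with the parentals, only the cv allele has switched, so cv is the middle locus and the order is m – cv – w.

cv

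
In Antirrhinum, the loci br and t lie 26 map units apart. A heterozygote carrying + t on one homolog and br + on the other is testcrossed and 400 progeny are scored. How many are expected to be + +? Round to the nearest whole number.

52

A map distance of 26 map units corresponds to a recombination frequency of 0.260.
The F1 is + t / br +, so + + is a recombinant gamete class with expected frequency r/2 = 0.260/2 = 0.1300.
Expected number = 0.1300 × 400 = 52.00 ≈ 52.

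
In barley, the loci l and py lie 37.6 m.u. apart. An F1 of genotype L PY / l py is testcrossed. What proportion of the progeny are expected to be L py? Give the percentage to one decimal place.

18.8%

A map distance of 37.6 m.u. corresponds to a recombination frequency of 0.376.
The F1 is L PY / l py, so L py is a recombinant gamete class with expected frequency r/2 = 0.376/2 = 0.1880.
That is 0.1880 = 18.8% of the progeny.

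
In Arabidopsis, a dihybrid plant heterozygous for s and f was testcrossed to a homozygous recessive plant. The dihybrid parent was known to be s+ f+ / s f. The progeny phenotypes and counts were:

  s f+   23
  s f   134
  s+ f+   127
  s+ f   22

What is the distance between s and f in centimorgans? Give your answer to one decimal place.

14.7 centimorgans

The recombinant classes are s+ f and s f+: 22 + 23 = 45.
Recombination frequency = 45/306 = 0.1471 ≈ 14.7%, i.e. 14.7 centimorgans.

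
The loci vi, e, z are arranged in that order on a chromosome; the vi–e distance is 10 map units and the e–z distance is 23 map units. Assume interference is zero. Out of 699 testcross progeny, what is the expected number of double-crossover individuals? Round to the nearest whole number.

16

Map distances give recombination frequencies of 0.100 and 0.230 for the two intervals.
With no interference, expected double-crossover frequency = 0.100 × 0.230 = 0.02300.
Expected number = 0.02300 × 699 = 16.08 ≈ 16.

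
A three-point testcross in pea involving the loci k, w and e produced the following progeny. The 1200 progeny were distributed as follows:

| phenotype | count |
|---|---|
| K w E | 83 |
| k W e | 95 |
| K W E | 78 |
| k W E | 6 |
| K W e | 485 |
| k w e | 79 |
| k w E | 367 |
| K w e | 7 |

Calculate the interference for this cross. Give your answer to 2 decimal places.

0.52

The two most frequent reciprocal classes, K W e and k w E, are the parental types, so the F1 was K W e / k w E.
The two rarest classes, K w e and k W E, are the double crossovers. Comparing them with the parentals, only the w allele has switched, so w is the middle locus and the order is e – w – k.
e–w: (157 + 13)/1200 = 0.1417; w–k: (178 + 13)/1200 = 0.1592.
Expected DCO frequency = 0.1417 × 0.1592 ≈ 0.02256; observed = 13/1200 ≈ 0.01083.
Coefficient of coincidence = 0.01083/0.02256 ≈ 0.48; interference = 1 − 0.48 = 0.52.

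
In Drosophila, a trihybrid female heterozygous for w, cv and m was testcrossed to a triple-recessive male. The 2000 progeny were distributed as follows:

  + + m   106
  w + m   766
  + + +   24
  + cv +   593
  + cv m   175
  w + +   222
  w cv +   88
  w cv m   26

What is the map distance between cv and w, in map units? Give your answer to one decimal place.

12.2 map units

The two most frequent reciprocal classes, w + m and + cv +, are the parental types, so the F1 was w + m / + cv +.
The two rarest classes, w cv m and + + +, are the double crossovers. Comparing them with the parentals, only the cv allele has switched, so cv is the middle locus and the order is m – cv – w.
Crossovers in the cv–w interval produce the single-crossover classes + + m and w cv + (106 + 88 = 194) plus the double crossovers (50).
RF(cv–w) = (194 + 50) / 2000 = 244/2000 = 0.1220 → 12.2 map units.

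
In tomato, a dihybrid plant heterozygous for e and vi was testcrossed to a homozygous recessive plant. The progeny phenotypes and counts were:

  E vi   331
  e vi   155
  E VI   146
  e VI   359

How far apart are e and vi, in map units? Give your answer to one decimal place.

The two most frequent classes, E vi (331) and e VI (359), are the parental types, so the F1 was E vi / e VI.
The recombinant classes are E VI and e vi: 146 + 155 = 301.
Recombination frequency = 301/991 = 0.3037 ≈ 30.4%, i.e. 30.4 map units.

30.4 map units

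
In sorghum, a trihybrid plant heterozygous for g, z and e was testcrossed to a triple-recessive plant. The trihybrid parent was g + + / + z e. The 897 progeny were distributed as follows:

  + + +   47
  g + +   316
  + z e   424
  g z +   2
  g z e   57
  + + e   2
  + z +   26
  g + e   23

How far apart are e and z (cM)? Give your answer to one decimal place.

5.9 cM

The two rarest classes, g z + and + + e, are the double crossovers. Comparing them with the parentals, only the z allele has switched, so z is the middle locus and the order is g – z – e.
Crossovers in the z–e interval produce the single-crossover classes g + e and + z + (23 + 26 = 49) plus the double crossovers (4).
RF(z–e) = (49 + 4) / 897 = 53/897 = 0.0591 → 5.9 cM.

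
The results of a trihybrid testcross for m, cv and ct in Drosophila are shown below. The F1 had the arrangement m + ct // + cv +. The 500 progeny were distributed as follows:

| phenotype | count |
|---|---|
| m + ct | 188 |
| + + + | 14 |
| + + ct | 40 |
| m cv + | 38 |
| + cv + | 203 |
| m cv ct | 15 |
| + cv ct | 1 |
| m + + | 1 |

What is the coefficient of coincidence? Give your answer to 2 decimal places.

The two rarest classes, m + + and + cv ct, are the double crossovers. Comparing them with the parentals, only the ct allele has switched, so ct is the middle locus and the order is m – ct – cv.
m–ct: (78 + 2)/500 = 0.1600; ct–cv: (29 + 2)/500 = 0.0620.
Expected DCO frequency = 0.1600 × 0.0620 ≈ 0.00992; observed = 2/500 ≈ 0.00400.
Coefficient of coincidence = 0.00400/0.00992 ≈ 0.40.

0.40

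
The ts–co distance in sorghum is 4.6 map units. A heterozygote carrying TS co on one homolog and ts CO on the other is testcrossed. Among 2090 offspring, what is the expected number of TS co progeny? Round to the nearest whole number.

997

A map distance of 4.6 map units corresponds to a recombination frequency of 0.046.
The F1 is TS co / ts CO, so TS co is a parental gamete class with expected frequency (1 − r)/2 = 0.954/2 = 0.4770.
Expected number = 0.4770 × 2090 = 996.93 ≈ 997.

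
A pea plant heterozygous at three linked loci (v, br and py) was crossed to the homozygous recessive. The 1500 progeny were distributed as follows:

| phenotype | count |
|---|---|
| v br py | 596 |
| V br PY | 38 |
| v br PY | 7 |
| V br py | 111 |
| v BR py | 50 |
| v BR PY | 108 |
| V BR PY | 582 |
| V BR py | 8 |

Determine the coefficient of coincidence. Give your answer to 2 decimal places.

The two most frequent reciprocal classes, v br py and V BR PY, are the parental types, so the F1 was v br py / V BR PY.
The two rarest classes, v br PY and V BR py, are the double crossovers. Comparing them with the parentals, only the py allele has switched, so py is the middle locus and the order is v – py – br.
v–py: (219 + 15)/1500 = 0.1560; py–br: (88 + 15)/1500 = 0.0687.
Expected DCO frequency = 0.1560 × 0.0687 ≈ 0.01072; observed = 15/1500 ≈ 0.01000.
Coefficient of coincidence = 0.01000/0.01072 ≈ 0.93.

0.93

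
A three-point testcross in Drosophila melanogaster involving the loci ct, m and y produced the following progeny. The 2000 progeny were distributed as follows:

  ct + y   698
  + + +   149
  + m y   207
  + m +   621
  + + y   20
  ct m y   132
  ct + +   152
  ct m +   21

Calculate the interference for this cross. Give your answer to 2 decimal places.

The two most frequent reciprocal classes, + m + and ct + y, are the parental types, so the F1 was + m + / ct + y.
The two rarest classes, ct m + and + + y, are the double crossovers. Comparing them with the parentals, only the ct allele has switched, so ct is the middle locus and the order is m – ct – y.
m–ct: (281 + 41)/2000 = 0.1610; ct–y: (359 + 41)/2000 = 0.2000.
Expected DCO frequency = 0.1610 × 0.2000 ≈ 0.03220; observed = 41/2000 ≈ 0.02050.
Coefficient of coincidence = 0.02050/0.03220 ≈ 0.64; interference = 1 − 0.64 = 0.36.

0.36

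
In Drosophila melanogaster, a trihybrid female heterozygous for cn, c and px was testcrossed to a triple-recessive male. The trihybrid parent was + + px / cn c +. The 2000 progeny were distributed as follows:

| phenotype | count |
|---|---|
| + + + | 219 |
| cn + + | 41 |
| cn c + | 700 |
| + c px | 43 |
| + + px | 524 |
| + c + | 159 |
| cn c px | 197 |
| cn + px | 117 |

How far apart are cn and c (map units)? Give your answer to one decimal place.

18.0 map units

The two rarest classes, + c px and cn + +, are the double crossovers. Comparing them with the parentals, only the c allele has switched, so c is the middle locus and the order is cn – c – px.
Crossovers in the cn–c interval produce the single-crossover classes cn + px and + c + (117 + 159 = 276) plus the double crossovers (84).
RF(cn–c) = (276 + 84) / 2000 = 360/2000 = 0.1800 → 18.0 map units.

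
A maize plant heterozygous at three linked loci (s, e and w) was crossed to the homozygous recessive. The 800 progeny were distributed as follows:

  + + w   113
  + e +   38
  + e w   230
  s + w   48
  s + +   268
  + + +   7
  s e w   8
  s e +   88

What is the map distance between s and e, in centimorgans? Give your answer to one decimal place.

The two most frequent reciprocal classes, + e w and s + +, are the parental types, so the F1 was + e w / s + +.
The two rarest classes, s e w and + + +, are the double crossovers. Comparing them with the parentals, only the s allele has switched, so s is the middle locus and the order is e – s – w.
Crossovers in the e–s interval produce the single-crossover classes + + w and s e + (113 + 88 = 201) plus the double crossovers (15).
RF(e–s) = (201 + 15) / 800 = 216/800 = 0.2700 → 27.0 centimorgans.

27.0 centimorgans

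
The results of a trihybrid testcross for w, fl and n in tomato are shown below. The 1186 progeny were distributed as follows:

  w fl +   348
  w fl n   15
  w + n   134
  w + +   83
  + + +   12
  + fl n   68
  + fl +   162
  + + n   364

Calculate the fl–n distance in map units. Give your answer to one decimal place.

The two most frequent reciprocal classes, w fl + and + + n, are the parental types, so the F1 was w fl + / + + n.
The two rarest classes, w fl n and + + +, are the double crossovers. Comparing them with the parentals, only the n allele has switched, so n is the middle locus and the order is fl – n – w.
Crossovers in the fl–n interval produce the single-crossover classes w + + and + fl n (83 + 68 = 151) plus the double crossovers (27).
RF(fl–n) = (151 + 27) / 1186 = 178/1186 = 0.1501 → 15.0 map units.

15.0 map units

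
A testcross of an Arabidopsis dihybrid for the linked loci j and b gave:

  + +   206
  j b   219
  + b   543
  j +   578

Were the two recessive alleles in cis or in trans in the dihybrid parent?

The two most frequent classes are + b (543) and j + (578); these are the parental (non-recombinant) types.
So the F1 carried + b on one chromosome and j + on the other — the recessive alleles are on opposite chromosomes (trans / repulsion).

trans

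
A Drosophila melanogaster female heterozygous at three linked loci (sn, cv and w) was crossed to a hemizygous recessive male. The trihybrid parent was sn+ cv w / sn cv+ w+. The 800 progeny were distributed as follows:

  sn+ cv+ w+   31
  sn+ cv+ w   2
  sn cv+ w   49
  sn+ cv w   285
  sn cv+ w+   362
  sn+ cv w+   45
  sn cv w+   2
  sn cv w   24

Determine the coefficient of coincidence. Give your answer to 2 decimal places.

0.55

The two rarest classes, sn+ cv+ w and sn cv w+, are the double crossovers. Comparing them with the parentals, only the cv allele has switched, so cv is the middle locus and the order is w – cv – sn.
w–cv: (94 + 4)/800 = 0.1225; cv–sn: (55 + 4)/800 = 0.0737.
Expected DCO frequency = 0.1225 × 0.0737 ≈ 0.00903; observed = 4/800 ≈ 0.00500.
Coefficient of coincidence = 0.00500/0.00903 ≈ 0.55.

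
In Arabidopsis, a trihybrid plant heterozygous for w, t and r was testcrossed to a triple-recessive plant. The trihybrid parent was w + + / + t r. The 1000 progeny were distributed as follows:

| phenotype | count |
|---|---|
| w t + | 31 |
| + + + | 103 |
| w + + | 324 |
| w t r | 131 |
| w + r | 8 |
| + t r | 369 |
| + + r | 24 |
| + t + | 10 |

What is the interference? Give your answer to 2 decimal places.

The two rarest classes, w + r and + t +, are the double crossovers. Comparing them with the parentals, only the r allele has switched, so r is the middle locus and the order is w – r – t.
w–r: (234 + 18)/1000 = 0.2520; r–t: (55 + 18)/1000 = 0.0730.
Expected DCO frequency = 0.2520 × 0.0730 ≈ 0.01840; observed = 18/1000 ≈ 0.01800.
Coefficient of coincidence = 0.01800/0.01840 ≈ 0.98; interference = 1 − 0.98 = 0.02.

0.02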